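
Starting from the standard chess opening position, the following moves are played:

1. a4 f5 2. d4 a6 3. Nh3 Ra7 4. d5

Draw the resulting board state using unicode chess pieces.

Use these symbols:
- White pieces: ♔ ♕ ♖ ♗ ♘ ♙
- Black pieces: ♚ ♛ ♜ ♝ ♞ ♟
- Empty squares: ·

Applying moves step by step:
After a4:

♜ ♞ ♝ ♛ ♚ ♝ ♞ ♜
♟ ♟ ♟ ♟ ♟ ♟ ♟ ♟
· · · · · · · ·
· · · · · · · ·
♙ · · · · · · ·
· · · · · · · ·
· ♙ ♙ ♙ ♙ ♙ ♙ ♙
♖ ♘ ♗ ♕ ♔ ♗ ♘ ♖


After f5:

♜ ♞ ♝ ♛ ♚ ♝ ♞ ♜
♟ ♟ ♟ ♟ ♟ · ♟ ♟
· · · · · · · ·
· · · · · ♟ · ·
♙ · · · · · · ·
· · · · · · · ·
· ♙ ♙ ♙ ♙ ♙ ♙ ♙
♖ ♘ ♗ ♕ ♔ ♗ ♘ ♖


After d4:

♜ ♞ ♝ ♛ ♚ ♝ ♞ ♜
♟ ♟ ♟ ♟ ♟ · ♟ ♟
· · · · · · · ·
· · · · · ♟ · ·
♙ · · ♙ · · · ·
· · · · · · · ·
· ♙ ♙ · ♙ ♙ ♙ ♙
♖ ♘ ♗ ♕ ♔ ♗ ♘ ♖


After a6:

♜ ♞ ♝ ♛ ♚ ♝ ♞ ♜
· ♟ ♟ ♟ ♟ · ♟ ♟
♟ · · · · · · ·
· · · · · ♟ · ·
♙ · · ♙ · · · ·
· · · · · · · ·
· ♙ ♙ · ♙ ♙ ♙ ♙
♖ ♘ ♗ ♕ ♔ ♗ ♘ ♖


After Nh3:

♜ ♞ ♝ ♛ ♚ ♝ ♞ ♜
· ♟ ♟ ♟ ♟ · ♟ ♟
♟ · · · · · · ·
· · · · · ♟ · ·
♙ · · ♙ · · · ·
· · · · · · · ♘
· ♙ ♙ · ♙ ♙ ♙ ♙
♖ ♘ ♗ ♕ ♔ ♗ · ♖


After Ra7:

· ♞ ♝ ♛ ♚ ♝ ♞ ♜
♜ ♟ ♟ ♟ ♟ · ♟ ♟
♟ · · · · · · ·
· · · · · ♟ · ·
♙ · · ♙ · · · ·
· · · · · · · ♘
· ♙ ♙ · ♙ ♙ ♙ ♙
♖ ♘ ♗ ♕ ♔ ♗ · ♖


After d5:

· ♞ ♝ ♛ ♚ ♝ ♞ ♜
♜ ♟ ♟ ♟ ♟ · ♟ ♟
♟ · · · · · · ·
· · · ♙ · ♟ · ·
♙ · · · · · · ·
· · · · · · · ♘
· ♙ ♙ · ♙ ♙ ♙ ♙
♖ ♘ ♗ ♕ ♔ ♗ · ♖



  a b c d e f g h
  ─────────────────
8│· ♞ ♝ ♛ ♚ ♝ ♞ ♜│8
7│♜ ♟ ♟ ♟ ♟ · ♟ ♟│7
6│♟ · · · · · · ·│6
5│· · · ♙ · ♟ · ·│5
4│♙ · · · · · · ·│4
3│· · · · · · · ♘│3
2│· ♙ ♙ · ♙ ♙ ♙ ♙│2
1│♖ ♘ ♗ ♕ ♔ ♗ · ♖│1
  ─────────────────
  a b c d e f g h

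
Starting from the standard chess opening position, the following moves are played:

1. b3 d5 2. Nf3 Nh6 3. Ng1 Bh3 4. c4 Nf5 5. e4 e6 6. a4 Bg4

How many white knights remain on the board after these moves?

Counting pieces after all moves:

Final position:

  a b c d e f g h
  ─────────────────
8│♜ ♞ · ♛ ♚ ♝ · ♜│8
7│♟ ♟ ♟ · · ♟ ♟ ♟│7
6│· · · · ♟ · · ·│6
5│· · · ♟ · ♞ · ·│5
4│♙ · ♙ · ♙ · ♝ ·│4
3│· ♙ · · · · · ·│3
2│· · · ♙ · ♙ ♙ ♙│2
1│♖ ♘ ♗ ♕ ♔ ♗ ♘ ♖│1
  ─────────────────
  a b c d e f g h


2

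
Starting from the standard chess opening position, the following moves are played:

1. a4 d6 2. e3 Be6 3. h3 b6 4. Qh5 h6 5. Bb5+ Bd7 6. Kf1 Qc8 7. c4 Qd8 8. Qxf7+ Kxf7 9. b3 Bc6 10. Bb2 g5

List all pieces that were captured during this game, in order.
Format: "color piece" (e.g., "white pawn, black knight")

Tracking captures:
  Qxf7+: captured black pawn
  Kxf7: captured white queen

black pawn, white queen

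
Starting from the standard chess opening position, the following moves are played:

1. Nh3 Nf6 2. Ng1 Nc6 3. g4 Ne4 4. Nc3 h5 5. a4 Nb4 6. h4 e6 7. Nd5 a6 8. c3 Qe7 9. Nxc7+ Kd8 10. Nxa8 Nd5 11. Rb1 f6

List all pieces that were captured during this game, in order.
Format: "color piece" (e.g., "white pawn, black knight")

Tracking captures:
  Nxc7+: captured black pawn
  Nxa8: captured black rook

black pawn, black rook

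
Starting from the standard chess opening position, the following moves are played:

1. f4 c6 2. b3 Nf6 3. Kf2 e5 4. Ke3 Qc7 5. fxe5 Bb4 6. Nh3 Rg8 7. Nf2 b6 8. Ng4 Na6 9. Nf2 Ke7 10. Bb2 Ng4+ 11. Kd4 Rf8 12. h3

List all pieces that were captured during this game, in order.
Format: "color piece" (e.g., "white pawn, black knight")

Tracking captures:
  fxe5: captured black pawn

black pawn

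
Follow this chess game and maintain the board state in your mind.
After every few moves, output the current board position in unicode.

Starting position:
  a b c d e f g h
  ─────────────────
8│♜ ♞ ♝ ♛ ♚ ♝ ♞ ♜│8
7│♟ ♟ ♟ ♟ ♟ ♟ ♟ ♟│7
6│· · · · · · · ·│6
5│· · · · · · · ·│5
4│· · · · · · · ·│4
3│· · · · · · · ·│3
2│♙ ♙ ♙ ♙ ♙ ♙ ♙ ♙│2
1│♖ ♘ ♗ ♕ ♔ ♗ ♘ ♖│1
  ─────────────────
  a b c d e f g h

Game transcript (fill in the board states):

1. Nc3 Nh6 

  a b c d e f g h
  ─────────────────
8│♜ ♞ ♝ ♛ ♚ ♝ · ♜│8
7│♟ ♟ ♟ ♟ ♟ ♟ ♟ ♟│7
6│· · · · · · · ♞│6
5│· · · · · · · ·│5
4│· · · · · · · ·│4
3│· · ♘ · · · · ·│3
2│♙ ♙ ♙ ♙ ♙ ♙ ♙ ♙│2
1│♖ · ♗ ♕ ♔ ♗ ♘ ♖│1
  ─────────────────
  a b c d e f g h

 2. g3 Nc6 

  a b c d e f g h
  ─────────────────
8│♜ · ♝ ♛ ♚ ♝ · ♜│8
7│♟ ♟ ♟ ♟ ♟ ♟ ♟ ♟│7
6│· · ♞ · · · · ♞│6
5│· · · · · · · ·│5
4│· · · · · · · ·│4
3│· · ♘ · · · ♙ ·│3
2│♙ ♙ ♙ ♙ ♙ ♙ · ♙│2
1│♖ · ♗ ♕ ♔ ♗ ♘ ♖│1
  ─────────────────
  a b c d e f g h

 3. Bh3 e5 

  a b c d e f g h
  ─────────────────
8│♜ · ♝ ♛ ♚ ♝ · ♜│8
7│♟ ♟ ♟ ♟ · ♟ ♟ ♟│7
6│· · ♞ · · · · ♞│6
5│· · · · ♟ · · ·│5
4│· · · · · · · ·│4
3│· · ♘ · · · ♙ ♗│3
2│♙ ♙ ♙ ♙ ♙ ♙ · ♙│2
1│♖ · ♗ ♕ ♔ · ♘ ♖│1
  ─────────────────
  a b c d e f g h

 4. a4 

  a b c d e f g h
  ─────────────────
8│♜ · ♝ ♛ ♚ ♝ · ♜│8
7│♟ ♟ ♟ ♟ · ♟ ♟ ♟│7
6│· · ♞ · · · · ♞│6
5│· · · · ♟ · · ·│5
4│♙ · · · · · · ·│4
3│· · ♘ · · · ♙ ♗│3
2│· ♙ ♙ ♙ ♙ ♙ · ♙│2
1│♖ · ♗ ♕ ♔ · ♘ ♖│1
  ─────────────────
  a b c d e f g h


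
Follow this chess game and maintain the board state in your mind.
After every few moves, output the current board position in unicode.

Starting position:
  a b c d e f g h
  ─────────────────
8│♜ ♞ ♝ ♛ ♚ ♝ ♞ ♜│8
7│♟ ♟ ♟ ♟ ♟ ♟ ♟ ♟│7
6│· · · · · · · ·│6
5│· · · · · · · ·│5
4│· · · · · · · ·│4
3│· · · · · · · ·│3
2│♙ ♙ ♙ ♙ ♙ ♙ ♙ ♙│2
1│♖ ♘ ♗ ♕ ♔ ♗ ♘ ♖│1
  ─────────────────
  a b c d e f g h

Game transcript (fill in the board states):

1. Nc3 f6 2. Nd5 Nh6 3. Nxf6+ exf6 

  a b c d e f g h
  ─────────────────
8│♜ ♞ ♝ ♛ ♚ ♝ · ♜│8
7│♟ ♟ ♟ ♟ · · ♟ ♟│7
6│· · · · · ♟ · ♞│6
5│· · · · · · · ·│5
4│· · · · · · · ·│4
3│· · · · · · · ·│3
2│♙ ♙ ♙ ♙ ♙ ♙ ♙ ♙│2
1│♖ · ♗ ♕ ♔ ♗ ♘ ♖│1
  ─────────────────
  a b c d e f g h

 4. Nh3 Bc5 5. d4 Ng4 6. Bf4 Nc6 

  a b c d e f g h
  ─────────────────
8│♜ · ♝ ♛ ♚ · · ♜│8
7│♟ ♟ ♟ ♟ · · ♟ ♟│7
6│· · ♞ · · ♟ · ·│6
5│· · ♝ · · · · ·│5
4│· · · ♙ · ♗ ♞ ·│4
3│· · · · · · · ♘│3
2│♙ ♙ ♙ · ♙ ♙ ♙ ♙│2
1│♖ · · ♕ ♔ ♗ · ♖│1
  ─────────────────
  a b c d e f g h

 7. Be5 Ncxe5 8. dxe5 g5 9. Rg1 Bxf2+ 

  a b c d e f g h
  ─────────────────
8│♜ · ♝ ♛ ♚ · · ♜│8
7│♟ ♟ ♟ ♟ · · · ♟│7
6│· · · · · ♟ · ·│6
5│· · · · ♙ · ♟ ·│5
4│· · · · · · ♞ ·│4
3│· · · · · · · ♘│3
2│♙ ♙ ♙ · ♙ ♝ ♙ ♙│2
1│♖ · · ♕ ♔ ♗ ♖ ·│1
  ─────────────────
  a b c d e f g h

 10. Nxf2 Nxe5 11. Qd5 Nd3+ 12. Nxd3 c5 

  a b c d e f g h
  ─────────────────
8│♜ · ♝ ♛ ♚ · · ♜│8
7│♟ ♟ · ♟ · · · ♟│7
6│· · · · · ♟ · ·│6
5│· · ♟ ♕ · · ♟ ·│5
4│· · · · · · · ·│4
3│· · · ♘ · · · ·│3
2│♙ ♙ ♙ · ♙ · ♙ ♙│2
1│♖ · · · ♔ ♗ ♖ ·│1
  ─────────────────
  a b c d e f g h

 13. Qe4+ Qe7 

  a b c d e f g h
  ─────────────────
8│♜ · ♝ · ♚ · · ♜│8
7│♟ ♟ · ♟ ♛ · · ♟│7
6│· · · · · ♟ · ·│6
5│· · ♟ · · · ♟ ·│5
4│· · · · ♕ · · ·│4
3│· · · ♘ · · · ·│3
2│♙ ♙ ♙ · ♙ · ♙ ♙│2
1│♖ · · · ♔ ♗ ♖ ·│1
  ─────────────────
  a b c d e f g h


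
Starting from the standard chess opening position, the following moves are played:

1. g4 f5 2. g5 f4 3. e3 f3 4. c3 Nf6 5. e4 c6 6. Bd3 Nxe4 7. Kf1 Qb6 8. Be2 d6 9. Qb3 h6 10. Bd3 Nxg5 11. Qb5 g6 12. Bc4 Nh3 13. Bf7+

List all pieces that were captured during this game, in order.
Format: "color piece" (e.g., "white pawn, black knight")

Tracking captures:
  Nxe4: captured white pawn
  Nxg5: captured white pawn

white pawn, white pawn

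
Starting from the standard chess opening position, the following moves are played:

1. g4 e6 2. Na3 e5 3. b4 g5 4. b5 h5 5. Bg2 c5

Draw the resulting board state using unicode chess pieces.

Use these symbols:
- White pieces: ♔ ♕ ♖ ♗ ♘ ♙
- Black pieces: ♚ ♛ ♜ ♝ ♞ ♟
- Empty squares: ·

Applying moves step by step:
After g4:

♜ ♞ ♝ ♛ ♚ ♝ ♞ ♜
♟ ♟ ♟ ♟ ♟ ♟ ♟ ♟
· · · · · · · ·
· · · · · · · ·
· · · · · · ♙ ·
· · · · · · · ·
♙ ♙ ♙ ♙ ♙ ♙ · ♙
♖ ♘ ♗ ♕ ♔ ♗ ♘ ♖


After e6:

♜ ♞ ♝ ♛ ♚ ♝ ♞ ♜
♟ ♟ ♟ ♟ · ♟ ♟ ♟
· · · · ♟ · · ·
· · · · · · · ·
· · · · · · ♙ ·
· · · · · · · ·
♙ ♙ ♙ ♙ ♙ ♙ · ♙
♖ ♘ ♗ ♕ ♔ ♗ ♘ ♖


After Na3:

♜ ♞ ♝ ♛ ♚ ♝ ♞ ♜
♟ ♟ ♟ ♟ · ♟ ♟ ♟
· · · · ♟ · · ·
· · · · · · · ·
· · · · · · ♙ ·
♘ · · · · · · ·
♙ ♙ ♙ ♙ ♙ ♙ · ♙
♖ · ♗ ♕ ♔ ♗ ♘ ♖


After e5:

♜ ♞ ♝ ♛ ♚ ♝ ♞ ♜
♟ ♟ ♟ ♟ · ♟ ♟ ♟
· · · · · · · ·
· · · · ♟ · · ·
· · · · · · ♙ ·
♘ · · · · · · ·
♙ ♙ ♙ ♙ ♙ ♙ · ♙
♖ · ♗ ♕ ♔ ♗ ♘ ♖


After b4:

♜ ♞ ♝ ♛ ♚ ♝ ♞ ♜
♟ ♟ ♟ ♟ · ♟ ♟ ♟
· · · · · · · ·
· · · · ♟ · · ·
· ♙ · · · · ♙ ·
♘ · · · · · · ·
♙ · ♙ ♙ ♙ ♙ · ♙
♖ · ♗ ♕ ♔ ♗ ♘ ♖


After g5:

♜ ♞ ♝ ♛ ♚ ♝ ♞ ♜
♟ ♟ ♟ ♟ · ♟ · ♟
· · · · · · · ·
· · · · ♟ · ♟ ·
· ♙ · · · · ♙ ·
♘ · · · · · · ·
♙ · ♙ ♙ ♙ ♙ · ♙
♖ · ♗ ♕ ♔ ♗ ♘ ♖


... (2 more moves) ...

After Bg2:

♜ ♞ ♝ ♛ ♚ ♝ ♞ ♜
♟ ♟ ♟ ♟ · ♟ · ·
· · · · · · · ·
· ♙ · · ♟ · ♟ ♟
· · · · · · ♙ ·
♘ · · · · · · ·
♙ · ♙ ♙ ♙ ♙ ♗ ♙
♖ · ♗ ♕ ♔ · ♘ ♖


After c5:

♜ ♞ ♝ ♛ ♚ ♝ ♞ ♜
♟ ♟ · ♟ · ♟ · ·
· · · · · · · ·
· ♙ ♟ · ♟ · ♟ ♟
· · · · · · ♙ ·
♘ · · · · · · ·
♙ · ♙ ♙ ♙ ♙ ♗ ♙
♖ · ♗ ♕ ♔ · ♘ ♖



  a b c d e f g h
  ─────────────────
8│♜ ♞ ♝ ♛ ♚ ♝ ♞ ♜│8
7│♟ ♟ · ♟ · ♟ · ·│7
6│· · · · · · · ·│6
5│· ♙ ♟ · ♟ · ♟ ♟│5
4│· · · · · · ♙ ·│4
3│♘ · · · · · · ·│3
2│♙ · ♙ ♙ ♙ ♙ ♗ ♙│2
1│♖ · ♗ ♕ ♔ · ♘ ♖│1
  ─────────────────
  a b c d e f g h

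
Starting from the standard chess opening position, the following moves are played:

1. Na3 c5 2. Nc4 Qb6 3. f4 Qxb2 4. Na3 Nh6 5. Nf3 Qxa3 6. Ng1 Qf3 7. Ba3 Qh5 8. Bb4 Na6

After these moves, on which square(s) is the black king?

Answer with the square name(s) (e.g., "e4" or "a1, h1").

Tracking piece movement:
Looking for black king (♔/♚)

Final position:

  a b c d e f g h
  ─────────────────
8│♜ · ♝ · ♚ ♝ · ♜│8
7│♟ ♟ · ♟ ♟ ♟ ♟ ♟│7
6│♞ · · · · · · ♞│6
5│· · ♟ · · · · ♛│5
4│· ♗ · · · ♙ · ·│4
3│· · · · · · · ·│3
2│♙ · ♙ ♙ ♙ · ♙ ♙│2
1│♖ · · ♕ ♔ ♗ ♘ ♖│1
  ─────────────────
  a b c d e f g h


e8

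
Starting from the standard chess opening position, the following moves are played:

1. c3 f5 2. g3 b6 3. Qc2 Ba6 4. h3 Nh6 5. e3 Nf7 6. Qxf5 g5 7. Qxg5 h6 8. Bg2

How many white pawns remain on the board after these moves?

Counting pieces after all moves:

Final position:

  a b c d e f g h
  ─────────────────
8│♜ ♞ · ♛ ♚ ♝ · ♜│8
7│♟ · ♟ ♟ ♟ ♞ · ·│7
6│♝ ♟ · · · · · ♟│6
5│· · · · · · ♕ ·│5
4│· · · · · · · ·│4
3│· · ♙ · ♙ · ♙ ♙│3
2│♙ ♙ · ♙ · ♙ ♗ ·│2
1│♖ ♘ ♗ · ♔ · ♘ ♖│1
  ─────────────────
  a b c d e f g h


8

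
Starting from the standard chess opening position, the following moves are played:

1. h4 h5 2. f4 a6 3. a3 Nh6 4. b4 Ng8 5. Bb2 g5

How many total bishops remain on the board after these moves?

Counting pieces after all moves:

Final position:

  a b c d e f g h
  ─────────────────
8│♜ ♞ ♝ ♛ ♚ ♝ ♞ ♜│8
7│· ♟ ♟ ♟ ♟ ♟ · ·│7
6│♟ · · · · · · ·│6
5│· · · · · · ♟ ♟│5
4│· ♙ · · · ♙ · ♙│4
3│♙ · · · · · · ·│3
2│· ♗ ♙ ♙ ♙ · ♙ ·│2
1│♖ ♘ · ♕ ♔ ♗ ♘ ♖│1
  ─────────────────
  a b c d e f g h


4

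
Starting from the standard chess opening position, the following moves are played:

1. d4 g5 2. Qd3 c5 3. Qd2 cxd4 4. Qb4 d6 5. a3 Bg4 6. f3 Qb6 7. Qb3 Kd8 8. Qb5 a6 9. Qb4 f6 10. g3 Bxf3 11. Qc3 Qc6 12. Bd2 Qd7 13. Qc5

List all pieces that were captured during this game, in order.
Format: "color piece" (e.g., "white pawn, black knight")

Tracking captures:
  cxd4: captured white pawn
  Bxf3: captured white pawn

white pawn, white pawn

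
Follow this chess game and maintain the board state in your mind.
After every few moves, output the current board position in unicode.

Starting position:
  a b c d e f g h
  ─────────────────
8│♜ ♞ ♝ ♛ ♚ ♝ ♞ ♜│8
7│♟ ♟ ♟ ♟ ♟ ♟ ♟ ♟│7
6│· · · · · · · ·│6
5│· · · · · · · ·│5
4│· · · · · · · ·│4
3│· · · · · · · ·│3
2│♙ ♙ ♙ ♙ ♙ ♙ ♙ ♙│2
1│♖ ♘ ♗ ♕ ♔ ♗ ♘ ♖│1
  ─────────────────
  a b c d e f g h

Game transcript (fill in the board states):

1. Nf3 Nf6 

  a b c d e f g h
  ─────────────────
8│♜ ♞ ♝ ♛ ♚ ♝ · ♜│8
7│♟ ♟ ♟ ♟ ♟ ♟ ♟ ♟│7
6│· · · · · ♞ · ·│6
5│· · · · · · · ·│5
4│· · · · · · · ·│4
3│· · · · · ♘ · ·│3
2│♙ ♙ ♙ ♙ ♙ ♙ ♙ ♙│2
1│♖ ♘ ♗ ♕ ♔ ♗ · ♖│1
  ─────────────────
  a b c d e f g h

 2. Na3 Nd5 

  a b c d e f g h
  ─────────────────
8│♜ ♞ ♝ ♛ ♚ ♝ · ♜│8
7│♟ ♟ ♟ ♟ ♟ ♟ ♟ ♟│7
6│· · · · · · · ·│6
5│· · · ♞ · · · ·│5
4│· · · · · · · ·│4
3│♘ · · · · ♘ · ·│3
2│♙ ♙ ♙ ♙ ♙ ♙ ♙ ♙│2
1│♖ · ♗ ♕ ♔ ♗ · ♖│1
  ─────────────────
  a b c d e f g h

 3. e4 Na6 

  a b c d e f g h
  ─────────────────
8│♜ · ♝ ♛ ♚ ♝ · ♜│8
7│♟ ♟ ♟ ♟ ♟ ♟ ♟ ♟│7
6│♞ · · · · · · ·│6
5│· · · ♞ · · · ·│5
4│· · · · ♙ · · ·│4
3│♘ · · · · ♘ · ·│3
2│♙ ♙ ♙ ♙ · ♙ ♙ ♙│2
1│♖ · ♗ ♕ ♔ ♗ · ♖│1
  ─────────────────
  a b c d e f g h

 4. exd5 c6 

  a b c d e f g h
  ─────────────────
8│♜ · ♝ ♛ ♚ ♝ · ♜│8
7│♟ ♟ · ♟ ♟ ♟ ♟ ♟│7
6│♞ · ♟ · · · · ·│6
5│· · · ♙ · · · ·│5
4│· · · · · · · ·│4
3│♘ · · · · ♘ · ·│3
2│♙ ♙ ♙ ♙ · ♙ ♙ ♙│2
1│♖ · ♗ ♕ ♔ ♗ · ♖│1
  ─────────────────
  a b c d e f g h

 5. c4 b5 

  a b c d e f g h
  ─────────────────
8│♜ · ♝ ♛ ♚ ♝ · ♜│8
7│♟ · · ♟ ♟ ♟ ♟ ♟│7
6│♞ · ♟ · · · · ·│6
5│· ♟ · ♙ · · · ·│5
4│· · ♙ · · · · ·│4
3│♘ · · · · ♘ · ·│3
2│♙ ♙ · ♙ · ♙ ♙ ♙│2
1│♖ · ♗ ♕ ♔ ♗ · ♖│1
  ─────────────────
  a b c d e f g h



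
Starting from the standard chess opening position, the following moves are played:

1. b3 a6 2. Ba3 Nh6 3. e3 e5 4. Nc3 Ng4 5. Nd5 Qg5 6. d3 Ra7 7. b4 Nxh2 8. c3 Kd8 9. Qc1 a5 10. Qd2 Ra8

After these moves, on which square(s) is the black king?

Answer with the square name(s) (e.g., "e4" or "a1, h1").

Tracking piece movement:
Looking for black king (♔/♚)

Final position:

  a b c d e f g h
  ─────────────────
8│♜ ♞ ♝ ♚ · ♝ · ♜│8
7│· ♟ ♟ ♟ · ♟ ♟ ♟│7
6│· · · · · · · ·│6
5│♟ · · ♘ ♟ · ♛ ·│5
4│· ♙ · · · · · ·│4
3│♗ · ♙ ♙ ♙ · · ·│3
2│♙ · · ♕ · ♙ ♙ ♞│2
1│♖ · · · ♔ ♗ ♘ ♖│1
  ─────────────────
  a b c d e f g h


d8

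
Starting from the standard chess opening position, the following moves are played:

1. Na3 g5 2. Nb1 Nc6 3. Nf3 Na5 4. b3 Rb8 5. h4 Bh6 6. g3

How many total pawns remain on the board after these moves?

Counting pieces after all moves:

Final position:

  a b c d e f g h
  ─────────────────
8│· ♜ ♝ ♛ ♚ · ♞ ♜│8
7│♟ ♟ ♟ ♟ ♟ ♟ · ♟│7
6│· · · · · · · ♝│6
5│♞ · · · · · ♟ ·│5
4│· · · · · · · ♙│4
3│· ♙ · · · ♘ ♙ ·│3
2│♙ · ♙ ♙ ♙ ♙ · ·│2
1│♖ ♘ ♗ ♕ ♔ ♗ · ♖│1
  ─────────────────
  a b c d e f g h


16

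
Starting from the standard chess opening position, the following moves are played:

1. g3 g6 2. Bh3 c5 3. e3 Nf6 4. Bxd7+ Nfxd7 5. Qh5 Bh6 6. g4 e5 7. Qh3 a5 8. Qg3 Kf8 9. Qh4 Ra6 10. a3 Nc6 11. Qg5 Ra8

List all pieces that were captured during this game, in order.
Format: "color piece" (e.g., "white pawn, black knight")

Tracking captures:
  Bxd7+: captured black pawn
  Nfxd7: captured white bishop

black pawn, white bishop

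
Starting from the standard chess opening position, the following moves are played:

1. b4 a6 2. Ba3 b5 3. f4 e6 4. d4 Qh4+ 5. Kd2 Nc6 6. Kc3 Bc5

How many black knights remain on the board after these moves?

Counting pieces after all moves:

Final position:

  a b c d e f g h
  ─────────────────
8│♜ · ♝ · ♚ · ♞ ♜│8
7│· · ♟ ♟ · ♟ ♟ ♟│7
6│♟ · ♞ · ♟ · · ·│6
5│· ♟ ♝ · · · · ·│5
4│· ♙ · ♙ · ♙ · ♛│4
3│♗ · ♔ · · · · ·│3
2│♙ · ♙ · ♙ · ♙ ♙│2
1│♖ ♘ · ♕ · ♗ ♘ ♖│1
  ─────────────────
  a b c d e f g h


2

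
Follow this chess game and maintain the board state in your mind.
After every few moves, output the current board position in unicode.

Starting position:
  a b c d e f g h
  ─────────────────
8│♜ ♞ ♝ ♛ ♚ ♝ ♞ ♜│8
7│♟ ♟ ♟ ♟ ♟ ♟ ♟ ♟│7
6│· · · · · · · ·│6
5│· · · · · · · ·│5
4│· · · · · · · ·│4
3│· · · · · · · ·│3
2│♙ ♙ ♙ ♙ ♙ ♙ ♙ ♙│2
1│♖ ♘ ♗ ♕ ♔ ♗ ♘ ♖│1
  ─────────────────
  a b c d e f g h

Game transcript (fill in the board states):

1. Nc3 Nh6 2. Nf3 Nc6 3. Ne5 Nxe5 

  a b c d e f g h
  ─────────────────
8│♜ · ♝ ♛ ♚ ♝ · ♜│8
7│♟ ♟ ♟ ♟ ♟ ♟ ♟ ♟│7
6│· · · · · · · ♞│6
5│· · · · ♞ · · ·│5
4│· · · · · · · ·│4
3│· · ♘ · · · · ·│3
2│♙ ♙ ♙ ♙ ♙ ♙ ♙ ♙│2
1│♖ · ♗ ♕ ♔ ♗ · ♖│1
  ─────────────────
  a b c d e f g h

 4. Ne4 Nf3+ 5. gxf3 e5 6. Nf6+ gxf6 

  a b c d e f g h
  ─────────────────
8│♜ · ♝ ♛ ♚ ♝ · ♜│8
7│♟ ♟ ♟ ♟ · ♟ · ♟│7
6│· · · · · ♟ · ♞│6
5│· · · · ♟ · · ·│5
4│· · · · · · · ·│4
3│· · · · · ♙ · ·│3
2│♙ ♙ ♙ ♙ ♙ ♙ · ♙│2
1│♖ · ♗ ♕ ♔ ♗ · ♖│1
  ─────────────────
  a b c d e f g h

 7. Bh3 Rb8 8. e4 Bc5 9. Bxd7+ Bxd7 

  a b c d e f g h
  ─────────────────
8│· ♜ · ♛ ♚ · · ♜│8
7│♟ ♟ ♟ ♝ · ♟ · ♟│7
6│· · · · · ♟ · ♞│6
5│· · ♝ · ♟ · · ·│5
4│· · · · ♙ · · ·│4
3│· · · · · ♙ · ·│3
2│♙ ♙ ♙ ♙ · ♙ · ♙│2
1│♖ · ♗ ♕ ♔ · · ♖│1
  ─────────────────
  a b c d e f g h

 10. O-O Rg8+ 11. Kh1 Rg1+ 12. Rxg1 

  a b c d e f g h
  ─────────────────
8│· ♜ · ♛ ♚ · · ·│8
7│♟ ♟ ♟ ♝ · ♟ · ♟│7
6│· · · · · ♟ · ♞│6
5│· · ♝ · ♟ · · ·│5
4│· · · · ♙ · · ·│4
3│· · · · · ♙ · ·│3
2│♙ ♙ ♙ ♙ · ♙ · ♙│2
1│♖ · ♗ ♕ · · ♖ ♔│1
  ─────────────────
  a b c d e f g h


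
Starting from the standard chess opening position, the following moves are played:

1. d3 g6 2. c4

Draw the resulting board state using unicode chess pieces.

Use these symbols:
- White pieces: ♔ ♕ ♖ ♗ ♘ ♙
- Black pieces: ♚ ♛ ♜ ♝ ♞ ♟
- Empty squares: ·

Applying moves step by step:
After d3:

♜ ♞ ♝ ♛ ♚ ♝ ♞ ♜
♟ ♟ ♟ ♟ ♟ ♟ ♟ ♟
· · · · · · · ·
· · · · · · · ·
· · · · · · · ·
· · · ♙ · · · ·
♙ ♙ ♙ · ♙ ♙ ♙ ♙
♖ ♘ ♗ ♕ ♔ ♗ ♘ ♖


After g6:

♜ ♞ ♝ ♛ ♚ ♝ ♞ ♜
♟ ♟ ♟ ♟ ♟ ♟ · ♟
· · · · · · ♟ ·
· · · · · · · ·
· · · · · · · ·
· · · ♙ · · · ·
♙ ♙ ♙ · ♙ ♙ ♙ ♙
♖ ♘ ♗ ♕ ♔ ♗ ♘ ♖


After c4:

♜ ♞ ♝ ♛ ♚ ♝ ♞ ♜
♟ ♟ ♟ ♟ ♟ ♟ · ♟
· · · · · · ♟ ·
· · · · · · · ·
· · ♙ · · · · ·
· · · ♙ · · · ·
♙ ♙ · · ♙ ♙ ♙ ♙
♖ ♘ ♗ ♕ ♔ ♗ ♘ ♖



  a b c d e f g h
  ─────────────────
8│♜ ♞ ♝ ♛ ♚ ♝ ♞ ♜│8
7│♟ ♟ ♟ ♟ ♟ ♟ · ♟│7
6│· · · · · · ♟ ·│6
5│· · · · · · · ·│5
4│· · ♙ · · · · ·│4
3│· · · ♙ · · · ·│3
2│♙ ♙ · · ♙ ♙ ♙ ♙│2
1│♖ ♘ ♗ ♕ ♔ ♗ ♘ ♖│1
  ─────────────────
  a b c d e f g h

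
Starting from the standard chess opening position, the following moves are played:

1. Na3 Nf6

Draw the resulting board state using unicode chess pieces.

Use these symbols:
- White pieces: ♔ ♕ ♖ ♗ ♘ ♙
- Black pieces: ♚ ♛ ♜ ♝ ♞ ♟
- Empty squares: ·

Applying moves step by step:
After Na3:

♜ ♞ ♝ ♛ ♚ ♝ ♞ ♜
♟ ♟ ♟ ♟ ♟ ♟ ♟ ♟
· · · · · · · ·
· · · · · · · ·
· · · · · · · ·
♘ · · · · · · ·
♙ ♙ ♙ ♙ ♙ ♙ ♙ ♙
♖ · ♗ ♕ ♔ ♗ ♘ ♖


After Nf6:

♜ ♞ ♝ ♛ ♚ ♝ · ♜
♟ ♟ ♟ ♟ ♟ ♟ ♟ ♟
· · · · · ♞ · ·
· · · · · · · ·
· · · · · · · ·
♘ · · · · · · ·
♙ ♙ ♙ ♙ ♙ ♙ ♙ ♙
♖ · ♗ ♕ ♔ ♗ ♘ ♖



  a b c d e f g h
  ─────────────────
8│♜ ♞ ♝ ♛ ♚ ♝ · ♜│8
7│♟ ♟ ♟ ♟ ♟ ♟ ♟ ♟│7
6│· · · · · ♞ · ·│6
5│· · · · · · · ·│5
4│· · · · · · · ·│4
3│♘ · · · · · · ·│3
2│♙ ♙ ♙ ♙ ♙ ♙ ♙ ♙│2
1│♖ · ♗ ♕ ♔ ♗ ♘ ♖│1
  ─────────────────
  a b c d e f g h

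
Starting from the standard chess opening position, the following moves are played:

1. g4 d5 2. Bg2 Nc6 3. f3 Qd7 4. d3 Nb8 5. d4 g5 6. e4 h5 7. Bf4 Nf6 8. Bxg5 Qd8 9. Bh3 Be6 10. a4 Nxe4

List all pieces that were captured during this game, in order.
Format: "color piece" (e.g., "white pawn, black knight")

Tracking captures:
  Bxg5: captured black pawn
  Nxe4: captured white pawn

black pawn, white pawn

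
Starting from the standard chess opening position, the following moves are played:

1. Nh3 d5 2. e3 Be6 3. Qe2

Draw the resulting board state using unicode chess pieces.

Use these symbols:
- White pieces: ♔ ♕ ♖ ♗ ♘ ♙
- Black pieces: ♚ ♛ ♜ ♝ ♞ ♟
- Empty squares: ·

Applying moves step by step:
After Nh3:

♜ ♞ ♝ ♛ ♚ ♝ ♞ ♜
♟ ♟ ♟ ♟ ♟ ♟ ♟ ♟
· · · · · · · ·
· · · · · · · ·
· · · · · · · ·
· · · · · · · ♘
♙ ♙ ♙ ♙ ♙ ♙ ♙ ♙
♖ ♘ ♗ ♕ ♔ ♗ · ♖


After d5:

♜ ♞ ♝ ♛ ♚ ♝ ♞ ♜
♟ ♟ ♟ · ♟ ♟ ♟ ♟
· · · · · · · ·
· · · ♟ · · · ·
· · · · · · · ·
· · · · · · · ♘
♙ ♙ ♙ ♙ ♙ ♙ ♙ ♙
♖ ♘ ♗ ♕ ♔ ♗ · ♖


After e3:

♜ ♞ ♝ ♛ ♚ ♝ ♞ ♜
♟ ♟ ♟ · ♟ ♟ ♟ ♟
· · · · · · · ·
· · · ♟ · · · ·
· · · · · · · ·
· · · · ♙ · · ♘
♙ ♙ ♙ ♙ · ♙ ♙ ♙
♖ ♘ ♗ ♕ ♔ ♗ · ♖


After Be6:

♜ ♞ · ♛ ♚ ♝ ♞ ♜
♟ ♟ ♟ · ♟ ♟ ♟ ♟
· · · · ♝ · · ·
· · · ♟ · · · ·
· · · · · · · ·
· · · · ♙ · · ♘
♙ ♙ ♙ ♙ · ♙ ♙ ♙
♖ ♘ ♗ ♕ ♔ ♗ · ♖


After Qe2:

♜ ♞ · ♛ ♚ ♝ ♞ ♜
♟ ♟ ♟ · ♟ ♟ ♟ ♟
· · · · ♝ · · ·
· · · ♟ · · · ·
· · · · · · · ·
· · · · ♙ · · ♘
♙ ♙ ♙ ♙ ♕ ♙ ♙ ♙
♖ ♘ ♗ · ♔ ♗ · ♖



  a b c d e f g h
  ─────────────────
8│♜ ♞ · ♛ ♚ ♝ ♞ ♜│8
7│♟ ♟ ♟ · ♟ ♟ ♟ ♟│7
6│· · · · ♝ · · ·│6
5│· · · ♟ · · · ·│5
4│· · · · · · · ·│4
3│· · · · ♙ · · ♘│3
2│♙ ♙ ♙ ♙ ♕ ♙ ♙ ♙│2
1│♖ ♘ ♗ · ♔ ♗ · ♖│1
  ─────────────────
  a b c d e f g h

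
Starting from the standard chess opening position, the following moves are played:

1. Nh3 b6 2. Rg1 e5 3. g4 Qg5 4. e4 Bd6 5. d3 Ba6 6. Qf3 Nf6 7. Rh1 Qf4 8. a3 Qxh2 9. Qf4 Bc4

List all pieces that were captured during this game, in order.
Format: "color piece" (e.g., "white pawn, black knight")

Tracking captures:
  Qxh2: captured white pawn

white pawn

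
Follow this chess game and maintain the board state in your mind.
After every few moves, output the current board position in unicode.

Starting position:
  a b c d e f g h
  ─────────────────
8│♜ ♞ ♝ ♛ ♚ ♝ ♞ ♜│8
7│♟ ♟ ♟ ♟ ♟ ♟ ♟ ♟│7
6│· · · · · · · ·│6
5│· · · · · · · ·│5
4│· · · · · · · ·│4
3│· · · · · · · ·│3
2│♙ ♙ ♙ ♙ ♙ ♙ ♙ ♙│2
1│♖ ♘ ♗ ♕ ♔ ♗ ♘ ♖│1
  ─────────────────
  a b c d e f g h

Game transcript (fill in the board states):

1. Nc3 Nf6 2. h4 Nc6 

  a b c d e f g h
  ─────────────────
8│♜ · ♝ ♛ ♚ ♝ · ♜│8
7│♟ ♟ ♟ ♟ ♟ ♟ ♟ ♟│7
6│· · ♞ · · ♞ · ·│6
5│· · · · · · · ·│5
4│· · · · · · · ♙│4
3│· · ♘ · · · · ·│3
2│♙ ♙ ♙ ♙ ♙ ♙ ♙ ·│2
1│♖ · ♗ ♕ ♔ ♗ ♘ ♖│1
  ─────────────────
  a b c d e f g h

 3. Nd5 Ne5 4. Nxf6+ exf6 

  a b c d e f g h
  ─────────────────
8│♜ · ♝ ♛ ♚ ♝ · ♜│8
7│♟ ♟ ♟ ♟ · ♟ ♟ ♟│7
6│· · · · · ♟ · ·│6
5│· · · · ♞ · · ·│5
4│· · · · · · · ♙│4
3│· · · · · · · ·│3
2│♙ ♙ ♙ ♙ ♙ ♙ ♙ ·│2
1│♖ · ♗ ♕ ♔ ♗ ♘ ♖│1
  ─────────────────
  a b c d e f g h

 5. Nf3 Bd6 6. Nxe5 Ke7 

  a b c d e f g h
  ─────────────────
8│♜ · ♝ ♛ · · · ♜│8
7│♟ ♟ ♟ ♟ ♚ ♟ ♟ ♟│7
6│· · · ♝ · ♟ · ·│6
5│· · · · ♘ · · ·│5
4│· · · · · · · ♙│4
3│· · · · · · · ·│3
2│♙ ♙ ♙ ♙ ♙ ♙ ♙ ·│2
1│♖ · ♗ ♕ ♔ ♗ · ♖│1
  ─────────────────
  a b c d e f g h

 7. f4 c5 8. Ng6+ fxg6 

  a b c d e f g h
  ─────────────────
8│♜ · ♝ ♛ · · · ♜│8
7│♟ ♟ · ♟ ♚ · ♟ ♟│7
6│· · · ♝ · ♟ ♟ ·│6
5│· · ♟ · · · · ·│5
4│· · · · · ♙ · ♙│4
3│· · · · · · · ·│3
2│♙ ♙ ♙ ♙ ♙ · ♙ ·│2
1│♖ · ♗ ♕ ♔ ♗ · ♖│1
  ─────────────────
  a b c d e f g h

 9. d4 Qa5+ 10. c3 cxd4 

  a b c d e f g h
  ─────────────────
8│♜ · ♝ · · · · ♜│8
7│♟ ♟ · ♟ ♚ · ♟ ♟│7
6│· · · ♝ · ♟ ♟ ·│6
5│♛ · · · · · · ·│5
4│· · · ♟ · ♙ · ♙│4
3│· · ♙ · · · · ·│3
2│♙ ♙ · · ♙ · ♙ ·│2
1│♖ · ♗ ♕ ♔ ♗ · ♖│1
  ─────────────────
  a b c d e f g h



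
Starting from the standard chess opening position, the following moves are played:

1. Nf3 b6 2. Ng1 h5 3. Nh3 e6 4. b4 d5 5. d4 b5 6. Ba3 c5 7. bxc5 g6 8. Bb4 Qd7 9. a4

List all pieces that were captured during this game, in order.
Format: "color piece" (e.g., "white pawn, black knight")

Tracking captures:
  bxc5: captured black pawn

black pawn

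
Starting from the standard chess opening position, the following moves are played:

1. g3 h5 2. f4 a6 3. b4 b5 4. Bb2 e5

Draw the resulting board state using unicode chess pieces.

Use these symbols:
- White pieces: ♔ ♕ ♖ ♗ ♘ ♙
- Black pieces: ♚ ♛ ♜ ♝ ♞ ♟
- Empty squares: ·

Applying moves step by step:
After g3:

♜ ♞ ♝ ♛ ♚ ♝ ♞ ♜
♟ ♟ ♟ ♟ ♟ ♟ ♟ ♟
· · · · · · · ·
· · · · · · · ·
· · · · · · · ·
· · · · · · ♙ ·
♙ ♙ ♙ ♙ ♙ ♙ · ♙
♖ ♘ ♗ ♕ ♔ ♗ ♘ ♖


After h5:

♜ ♞ ♝ ♛ ♚ ♝ ♞ ♜
♟ ♟ ♟ ♟ ♟ ♟ ♟ ·
· · · · · · · ·
· · · · · · · ♟
· · · · · · · ·
· · · · · · ♙ ·
♙ ♙ ♙ ♙ ♙ ♙ · ♙
♖ ♘ ♗ ♕ ♔ ♗ ♘ ♖


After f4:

♜ ♞ ♝ ♛ ♚ ♝ ♞ ♜
♟ ♟ ♟ ♟ ♟ ♟ ♟ ·
· · · · · · · ·
· · · · · · · ♟
· · · · · ♙ · ·
· · · · · · ♙ ·
♙ ♙ ♙ ♙ ♙ · · ♙
♖ ♘ ♗ ♕ ♔ ♗ ♘ ♖


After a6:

♜ ♞ ♝ ♛ ♚ ♝ ♞ ♜
· ♟ ♟ ♟ ♟ ♟ ♟ ·
♟ · · · · · · ·
· · · · · · · ♟
· · · · · ♙ · ·
· · · · · · ♙ ·
♙ ♙ ♙ ♙ ♙ · · ♙
♖ ♘ ♗ ♕ ♔ ♗ ♘ ♖


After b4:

♜ ♞ ♝ ♛ ♚ ♝ ♞ ♜
· ♟ ♟ ♟ ♟ ♟ ♟ ·
♟ · · · · · · ·
· · · · · · · ♟
· ♙ · · · ♙ · ·
· · · · · · ♙ ·
♙ · ♙ ♙ ♙ · · ♙
♖ ♘ ♗ ♕ ♔ ♗ ♘ ♖


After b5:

♜ ♞ ♝ ♛ ♚ ♝ ♞ ♜
· · ♟ ♟ ♟ ♟ ♟ ·
♟ · · · · · · ·
· ♟ · · · · · ♟
· ♙ · · · ♙ · ·
· · · · · · ♙ ·
♙ · ♙ ♙ ♙ · · ♙
♖ ♘ ♗ ♕ ♔ ♗ ♘ ♖


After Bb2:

♜ ♞ ♝ ♛ ♚ ♝ ♞ ♜
· · ♟ ♟ ♟ ♟ ♟ ·
♟ · · · · · · ·
· ♟ · · · · · ♟
· ♙ · · · ♙ · ·
· · · · · · ♙ ·
♙ ♗ ♙ ♙ ♙ · · ♙
♖ ♘ · ♕ ♔ ♗ ♘ ♖


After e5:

♜ ♞ ♝ ♛ ♚ ♝ ♞ ♜
· · ♟ ♟ · ♟ ♟ ·
♟ · · · · · · ·
· ♟ · · ♟ · · ♟
· ♙ · · · ♙ · ·
· · · · · · ♙ ·
♙ ♗ ♙ ♙ ♙ · · ♙
♖ ♘ · ♕ ♔ ♗ ♘ ♖



  a b c d e f g h
  ─────────────────
8│♜ ♞ ♝ ♛ ♚ ♝ ♞ ♜│8
7│· · ♟ ♟ · ♟ ♟ ·│7
6│♟ · · · · · · ·│6
5│· ♟ · · ♟ · · ♟│5
4│· ♙ · · · ♙ · ·│4
3│· · · · · · ♙ ·│3
2│♙ ♗ ♙ ♙ ♙ · · ♙│2
1│♖ ♘ · ♕ ♔ ♗ ♘ ♖│1
  ─────────────────
  a b c d e f g h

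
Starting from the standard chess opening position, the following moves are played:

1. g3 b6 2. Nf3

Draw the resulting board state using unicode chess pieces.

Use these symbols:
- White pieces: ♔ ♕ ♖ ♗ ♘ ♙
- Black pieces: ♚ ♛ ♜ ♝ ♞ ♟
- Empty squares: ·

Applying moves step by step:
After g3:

♜ ♞ ♝ ♛ ♚ ♝ ♞ ♜
♟ ♟ ♟ ♟ ♟ ♟ ♟ ♟
· · · · · · · ·
· · · · · · · ·
· · · · · · · ·
· · · · · · ♙ ·
♙ ♙ ♙ ♙ ♙ ♙ · ♙
♖ ♘ ♗ ♕ ♔ ♗ ♘ ♖


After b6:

♜ ♞ ♝ ♛ ♚ ♝ ♞ ♜
♟ · ♟ ♟ ♟ ♟ ♟ ♟
· ♟ · · · · · ·
· · · · · · · ·
· · · · · · · ·
· · · · · · ♙ ·
♙ ♙ ♙ ♙ ♙ ♙ · ♙
♖ ♘ ♗ ♕ ♔ ♗ ♘ ♖


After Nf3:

♜ ♞ ♝ ♛ ♚ ♝ ♞ ♜
♟ · ♟ ♟ ♟ ♟ ♟ ♟
· ♟ · · · · · ·
· · · · · · · ·
· · · · · · · ·
· · · · · ♘ ♙ ·
♙ ♙ ♙ ♙ ♙ ♙ · ♙
♖ ♘ ♗ ♕ ♔ ♗ · ♖



  a b c d e f g h
  ─────────────────
8│♜ ♞ ♝ ♛ ♚ ♝ ♞ ♜│8
7│♟ · ♟ ♟ ♟ ♟ ♟ ♟│7
6│· ♟ · · · · · ·│6
5│· · · · · · · ·│5
4│· · · · · · · ·│4
3│· · · · · ♘ ♙ ·│3
2│♙ ♙ ♙ ♙ ♙ ♙ · ♙│2
1│♖ ♘ ♗ ♕ ♔ ♗ · ♖│1
  ─────────────────
  a b c d e f g h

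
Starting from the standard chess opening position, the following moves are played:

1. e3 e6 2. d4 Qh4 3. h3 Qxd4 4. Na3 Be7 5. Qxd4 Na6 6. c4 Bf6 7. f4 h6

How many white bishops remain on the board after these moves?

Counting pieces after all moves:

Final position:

  a b c d e f g h
  ─────────────────
8│♜ · ♝ · ♚ · ♞ ♜│8
7│♟ ♟ ♟ ♟ · ♟ ♟ ·│7
6│♞ · · · ♟ ♝ · ♟│6
5│· · · · · · · ·│5
4│· · ♙ ♕ · ♙ · ·│4
3│♘ · · · ♙ · · ♙│3
2│♙ ♙ · · · · ♙ ·│2
1│♖ · ♗ · ♔ ♗ ♘ ♖│1
  ─────────────────
  a b c d e f g h


2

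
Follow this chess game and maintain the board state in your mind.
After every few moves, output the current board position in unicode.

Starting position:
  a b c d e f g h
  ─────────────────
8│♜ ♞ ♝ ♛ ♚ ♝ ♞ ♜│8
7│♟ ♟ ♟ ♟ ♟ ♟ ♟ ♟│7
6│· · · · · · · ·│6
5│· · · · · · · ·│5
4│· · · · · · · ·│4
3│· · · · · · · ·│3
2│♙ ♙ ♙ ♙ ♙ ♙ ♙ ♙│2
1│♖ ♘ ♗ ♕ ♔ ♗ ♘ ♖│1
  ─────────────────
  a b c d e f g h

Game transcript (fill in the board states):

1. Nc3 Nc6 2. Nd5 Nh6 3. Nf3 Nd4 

  a b c d e f g h
  ─────────────────
8│♜ · ♝ ♛ ♚ ♝ · ♜│8
7│♟ ♟ ♟ ♟ ♟ ♟ ♟ ♟│7
6│· · · · · · · ♞│6
5│· · · ♘ · · · ·│5
4│· · · ♞ · · · ·│4
3│· · · · · ♘ · ·│3
2│♙ ♙ ♙ ♙ ♙ ♙ ♙ ♙│2
1│♖ · ♗ ♕ ♔ ♗ · ♖│1
  ─────────────────
  a b c d e f g h

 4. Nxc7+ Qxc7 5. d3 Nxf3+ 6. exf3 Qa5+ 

  a b c d e f g h
  ─────────────────
8│♜ · ♝ · ♚ ♝ · ♜│8
7│♟ ♟ · ♟ ♟ ♟ ♟ ♟│7
6│· · · · · · · ♞│6
5│♛ · · · · · · ·│5
4│· · · · · · · ·│4
3│· · · ♙ · ♙ · ·│3
2│♙ ♙ ♙ · · ♙ ♙ ♙│2
1│♖ · ♗ ♕ ♔ ♗ · ♖│1
  ─────────────────
  a b c d e f g h

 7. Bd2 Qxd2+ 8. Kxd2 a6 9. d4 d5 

  a b c d e f g h
  ─────────────────
8│♜ · ♝ · ♚ ♝ · ♜│8
7│· ♟ · · ♟ ♟ ♟ ♟│7
6│♟ · · · · · · ♞│6
5│· · · ♟ · · · ·│5
4│· · · ♙ · · · ·│4
3│· · · · · ♙ · ·│3
2│♙ ♙ ♙ ♔ · ♙ ♙ ♙│2
1│♖ · · ♕ · ♗ · ♖│1
  ─────────────────
  a b c d e f g h

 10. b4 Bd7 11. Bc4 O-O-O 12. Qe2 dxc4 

  a b c d e f g h
  ─────────────────
8│· · ♚ ♜ · ♝ · ♜│8
7│· ♟ · ♝ ♟ ♟ ♟ ♟│7
6│♟ · · · · · · ♞│6
5│· · · · · · · ·│5
4│· ♙ ♟ ♙ · · · ·│4
3│· · · · · ♙ · ·│3
2│♙ · ♙ ♔ ♕ ♙ ♙ ♙│2
1│♖ · · · · · · ♖│1
  ─────────────────
  a b c d e f g h

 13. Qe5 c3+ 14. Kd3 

  a b c d e f g h
  ─────────────────
8│· · ♚ ♜ · ♝ · ♜│8
7│· ♟ · ♝ ♟ ♟ ♟ ♟│7
6│♟ · · · · · · ♞│6
5│· · · · ♕ · · ·│5
4│· ♙ · ♙ · · · ·│4
3│· · ♟ ♔ · ♙ · ·│3
2│♙ · ♙ · · ♙ ♙ ♙│2
1│♖ · · · · · · ♖│1
  ─────────────────
  a b c d e f g h


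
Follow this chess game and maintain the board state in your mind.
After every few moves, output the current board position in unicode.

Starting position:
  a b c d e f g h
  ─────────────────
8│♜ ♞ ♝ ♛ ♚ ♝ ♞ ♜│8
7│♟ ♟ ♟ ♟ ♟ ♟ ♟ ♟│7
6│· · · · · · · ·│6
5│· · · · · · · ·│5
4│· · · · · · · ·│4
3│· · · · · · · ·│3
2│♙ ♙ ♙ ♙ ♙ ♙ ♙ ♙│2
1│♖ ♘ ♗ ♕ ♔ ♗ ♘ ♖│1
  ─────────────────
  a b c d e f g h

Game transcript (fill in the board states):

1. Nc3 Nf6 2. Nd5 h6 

  a b c d e f g h
  ─────────────────
8│♜ ♞ ♝ ♛ ♚ ♝ · ♜│8
7│♟ ♟ ♟ ♟ ♟ ♟ ♟ ·│7
6│· · · · · ♞ · ♟│6
5│· · · ♘ · · · ·│5
4│· · · · · · · ·│4
3│· · · · · · · ·│3
2│♙ ♙ ♙ ♙ ♙ ♙ ♙ ♙│2
1│♖ · ♗ ♕ ♔ ♗ ♘ ♖│1
  ─────────────────
  a b c d e f g h

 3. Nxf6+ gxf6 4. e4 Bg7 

  a b c d e f g h
  ─────────────────
8│♜ ♞ ♝ ♛ ♚ · · ♜│8
7│♟ ♟ ♟ ♟ ♟ ♟ ♝ ·│7
6│· · · · · ♟ · ♟│6
5│· · · · · · · ·│5
4│· · · · ♙ · · ·│4
3│· · · · · · · ·│3
2│♙ ♙ ♙ ♙ · ♙ ♙ ♙│2
1│♖ · ♗ ♕ ♔ ♗ ♘ ♖│1
  ─────────────────
  a b c d e f g h

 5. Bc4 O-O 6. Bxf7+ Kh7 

  a b c d e f g h
  ─────────────────
8│♜ ♞ ♝ ♛ · ♜ · ·│8
7│♟ ♟ ♟ ♟ ♟ ♗ ♝ ♚│7
6│· · · · · ♟ · ♟│6
5│· · · · · · · ·│5
4│· · · · ♙ · · ·│4
3│· · · · · · · ·│3
2│♙ ♙ ♙ ♙ · ♙ ♙ ♙│2
1│♖ · ♗ ♕ ♔ · ♘ ♖│1
  ─────────────────
  a b c d e f g h

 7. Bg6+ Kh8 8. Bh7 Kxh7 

  a b c d e f g h
  ─────────────────
8│♜ ♞ ♝ ♛ · ♜ · ·│8
7│♟ ♟ ♟ ♟ ♟ · ♝ ♚│7
6│· · · · · ♟ · ♟│6
5│· · · · · · · ·│5
4│· · · · ♙ · · ·│4
3│· · · · · · · ·│3
2│♙ ♙ ♙ ♙ · ♙ ♙ ♙│2
1│♖ · ♗ ♕ ♔ · ♘ ♖│1
  ─────────────────
  a b c d e f g h

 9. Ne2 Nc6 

  a b c d e f g h
  ─────────────────
8│♜ · ♝ ♛ · ♜ · ·│8
7│♟ ♟ ♟ ♟ ♟ · ♝ ♚│7
6│· · ♞ · · ♟ · ♟│6
5│· · · · · · · ·│5
4│· · · · ♙ · · ·│4
3│· · · · · · · ·│3
2│♙ ♙ ♙ ♙ ♘ ♙ ♙ ♙│2
1│♖ · ♗ ♕ ♔ · · ♖│1
  ─────────────────
  a b c d e f g h
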